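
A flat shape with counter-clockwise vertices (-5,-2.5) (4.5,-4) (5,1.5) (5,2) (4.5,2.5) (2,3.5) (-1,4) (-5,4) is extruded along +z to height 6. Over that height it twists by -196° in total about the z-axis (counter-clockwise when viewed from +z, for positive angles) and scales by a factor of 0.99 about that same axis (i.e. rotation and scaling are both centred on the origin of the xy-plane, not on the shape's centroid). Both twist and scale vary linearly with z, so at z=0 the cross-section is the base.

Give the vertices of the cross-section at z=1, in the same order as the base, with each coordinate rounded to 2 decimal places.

Cross-section at z=1: (-5.55,0.59) (1.63,-5.79) (5.01,-1.43) (5.28,-1.01) (5.13,-0.32) (3.57,1.86) (1.31,3.90) (-2.05,6.06)

t = z/height = 1/6 = 0.166667
s = 1 + (scale-1)·z/height = 1 + (0.99-1)·1/6 = 0.998333
θ = twist·z/height = -196°·1/6 = -32.6667° = -0.570141 rad
cos θ = 0.841825, sin θ = -0.539751 (intermediates below are computed at full precision and shown rounded to 5 d.p.)
v1: (-5,-2.5) → rotate → (-5.55850,0.59419) → ×s → (-5.54924,0.59320) → (-5.55,0.59)
v2: (4.5,-4) → rotate → (1.62921,-5.79618) → ×s → (1.62649,-5.78652) → (1.63,-5.79)
v3: (5,1.5) → rotate → (5.01875,-1.43602) → ×s → (5.01039,-1.43362) → (5.01,-1.43)
v4: (5,2) → rotate → (5.28863,-1.01510) → ×s → (5.27981,-1.01341) → (5.28,-1.01)
v5: (4.5,2.5) → rotate → (5.13759,-0.32432) → ×s → (5.12903,-0.32378) → (5.13,-0.32)
v6: (2,3.5) → rotate → (3.57278,1.86689) → ×s → (3.56682,1.86377) → (3.57,1.86)
v7: (-1,4) → rotate → (1.31718,3.90705) → ×s → (1.31498,3.90054) → (1.31,3.90)
v8: (-5,4) → rotate → (-2.05012,6.06605) → ×s → (-2.04671,6.05594) → (-2.05,6.06)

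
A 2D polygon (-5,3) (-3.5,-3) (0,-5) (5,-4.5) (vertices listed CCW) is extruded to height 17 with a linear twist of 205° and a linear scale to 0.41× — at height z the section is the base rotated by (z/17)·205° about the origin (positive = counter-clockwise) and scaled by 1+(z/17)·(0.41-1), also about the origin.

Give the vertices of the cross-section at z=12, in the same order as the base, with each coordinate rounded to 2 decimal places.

Cross-section at z=12: (1.37,-3.11) (2.68,0.25) (1.69,2.38) (-0.86,3.83)

t = z/height = 12/17 = 0.705882
s = 1 + (scale-1)·z/height = 1 + (0.41-1)·12/17 = 0.583529
θ = twist·z/height = 205°·12/17 = 144.7059° = 2.525594 rad
cos θ = -0.816197, sin θ = 0.577774 (intermediates below are computed at full precision and shown rounded to 5 d.p.)
v1: (-5,3) → rotate → (2.34766,-5.33746) → ×s → (1.36993,-3.11456) → (1.37,-3.11)
v2: (-3.5,-3) → rotate → (4.59001,0.42638) → ×s → (2.67841,0.24881) → (2.68,0.25)
v3: (0,-5) → rotate → (2.88887,4.08098) → ×s → (1.68574,2.38137) → (1.69,2.38)
v4: (5,-4.5) → rotate → (-1.48100,6.56176) → ×s → (-0.86421,3.82898) → (-0.86,3.83)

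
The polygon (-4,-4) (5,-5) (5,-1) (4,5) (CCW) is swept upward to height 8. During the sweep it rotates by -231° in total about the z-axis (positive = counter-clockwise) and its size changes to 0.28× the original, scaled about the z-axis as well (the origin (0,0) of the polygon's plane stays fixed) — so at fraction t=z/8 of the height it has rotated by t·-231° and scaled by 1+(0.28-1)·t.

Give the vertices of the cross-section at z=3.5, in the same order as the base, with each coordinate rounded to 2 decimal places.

t = z/height = 3.5/8 = 0.4375
s = 1 + (scale-1)·z/height = 1 + (0.28-1)·3.5/8 = 0.685000
θ = twist·z/height = -231°·3.5/8 = -101.0625° = -1.763873 rad
cos θ = -0.191880, sin θ = -0.981418 (intermediates below are computed at full precision and shown rounded to 5 d.p.)
v1: (-4,-4) → rotate → (-3.15816,4.69319) → ×s → (-2.16334,3.21484) → (-2.16,3.21)
v2: (5,-5) → rotate → (-5.86649,-3.94769) → ×s → (-4.01855,-2.70417) → (-4.02,-2.70)
v3: (5,-1) → rotate → (-1.94082,-4.71521) → ×s → (-1.32946,-3.22992) → (-1.33,-3.23)
v4: (4,5) → rotate → (4.13957,-4.88507) → ×s → (2.83561,-3.34627) → (2.84,-3.35)

Cross-section at z=3.5: (-2.16,3.21) (-4.02,-2.70) (-1.33,-3.23) (2.84,-3.35)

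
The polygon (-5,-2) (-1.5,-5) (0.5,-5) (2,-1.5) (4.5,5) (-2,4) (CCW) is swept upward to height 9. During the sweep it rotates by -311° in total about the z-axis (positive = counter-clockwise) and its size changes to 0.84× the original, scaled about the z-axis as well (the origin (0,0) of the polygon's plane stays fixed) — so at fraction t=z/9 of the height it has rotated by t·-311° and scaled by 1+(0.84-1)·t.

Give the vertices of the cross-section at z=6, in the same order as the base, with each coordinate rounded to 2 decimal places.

t = z/height = 6/9 = 0.666667
s = 1 + (scale-1)·z/height = 1 + (0.84-1)·6/9 = 0.893333
θ = twist·z/height = -311°·6/9 = -207.3333° = -3.618649 rad
cos θ = -0.888350, sin θ = 0.459166 (intermediates below are computed at full precision and shown rounded to 5 d.p.)
v1: (-5,-2) → rotate → (5.36008,-0.51913) → ×s → (4.78834,-0.46376) → (4.79,-0.46)
v2: (-1.5,-5) → rotate → (3.62836,3.75300) → ×s → (3.24133,3.35268) → (3.24,3.35)
v3: (0.5,-5) → rotate → (1.85166,4.67133) → ×s → (1.65415,4.17306) → (1.65,4.17)
v4: (2,-1.5) → rotate → (-1.08795,2.25086) → ×s → (-0.97190,2.01077) → (-0.97,2.01)
v5: (4.5,5) → rotate → (-6.29341,-2.37550) → ×s → (-5.62211,-2.12212) → (-5.62,-2.12)
v6: (-2,4) → rotate → (-0.05997,-4.47173) → ×s → (-0.05357,-3.99475) → (-0.05,-3.99)

Cross-section at z=6: (4.79,-0.46) (3.24,3.35) (1.65,4.17) (-0.97,2.01) (-5.62,-2.12) (-0.05,-3.99)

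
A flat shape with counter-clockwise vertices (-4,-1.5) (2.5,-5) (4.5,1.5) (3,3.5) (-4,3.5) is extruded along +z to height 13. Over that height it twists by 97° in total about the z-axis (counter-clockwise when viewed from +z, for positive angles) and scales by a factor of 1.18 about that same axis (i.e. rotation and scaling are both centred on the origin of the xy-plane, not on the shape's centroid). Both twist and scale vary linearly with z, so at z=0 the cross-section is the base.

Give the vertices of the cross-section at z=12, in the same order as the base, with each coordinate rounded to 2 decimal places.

Cross-section at z=12: (1.71,-4.68) (5.85,2.87) (-1.71,5.26) (-4.05,3.53) (-4.12,-4.63)

t = z/height = 12/13 = 0.923077
s = 1 + (scale-1)·z/height = 1 + (1.18-1)·12/13 = 1.166154
θ = twist·z/height = 97°·12/13 = 89.5385° = 1.562741 rad
cos θ = 0.008055, sin θ = 0.999968 (intermediates below are computed at full precision and shown rounded to 5 d.p.)
v1: (-4,-1.5) → rotate → (1.46773,-4.01195) → ×s → (1.71160,-4.67855) → (1.71,-4.68)
v2: (2.5,-5) → rotate → (5.01998,2.45964) → ×s → (5.85406,2.86832) → (5.85,2.87)
v3: (4.5,1.5) → rotate → (-1.46370,4.51194) → ×s → (-1.70690,5.26161) → (-1.71,5.26)
v4: (3,3.5) → rotate → (-3.47572,3.02810) → ×s → (-4.05322,3.53123) → (-4.05,3.53)
v5: (-4,3.5) → rotate → (-3.53211,-3.97168) → ×s → (-4.11898,-4.63159) → (-4.12,-4.63)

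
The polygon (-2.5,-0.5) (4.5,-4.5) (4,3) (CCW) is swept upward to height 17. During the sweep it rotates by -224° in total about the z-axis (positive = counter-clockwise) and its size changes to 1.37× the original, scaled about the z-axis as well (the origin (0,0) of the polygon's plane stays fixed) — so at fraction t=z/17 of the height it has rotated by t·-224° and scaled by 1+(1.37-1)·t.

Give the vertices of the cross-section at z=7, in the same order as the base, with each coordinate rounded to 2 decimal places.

Cross-section at z=7: (-0.46,2.90) (-5.38,-4.98) (3.27,-4.74)

t = z/height = 7/17 = 0.411765
s = 1 + (scale-1)·z/height = 1 + (1.37-1)·7/17 = 1.152353
θ = twist·z/height = -224°·7/17 = -92.2353° = -1.609810 rad
cos θ = -0.039003, sin θ = -0.999239 (intermediates below are computed at full precision and shown rounded to 5 d.p.)
v1: (-2.5,-0.5) → rotate → (-0.40211,2.51760) → ×s → (-0.46337,2.90116) → (-0.46,2.90)
v2: (4.5,-4.5) → rotate → (-4.67209,-4.32106) → ×s → (-5.38390,-4.97939) → (-5.38,-4.98)
v3: (4,3) → rotate → (2.84170,-4.11397) → ×s → (3.27465,-4.74074) → (3.27,-4.74)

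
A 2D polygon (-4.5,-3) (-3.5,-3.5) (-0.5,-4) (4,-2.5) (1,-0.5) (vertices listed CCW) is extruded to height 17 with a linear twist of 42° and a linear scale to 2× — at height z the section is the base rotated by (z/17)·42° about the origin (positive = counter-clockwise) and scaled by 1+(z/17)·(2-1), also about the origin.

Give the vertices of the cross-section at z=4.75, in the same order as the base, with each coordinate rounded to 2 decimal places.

Cross-section at z=4.75: (-4.86,-4.93) (-3.47,-5.30) (0.41,-5.14) (5.66,-2.09) (1.38,-0.37)

t = z/height = 4.75/17 = 0.279412
s = 1 + (scale-1)·z/height = 1 + (2-1)·4.75/17 = 1.279412
θ = twist·z/height = 42°·4.75/17 = 11.7353° = 0.204820 rad
cos θ = 0.979098, sin θ = 0.203390 (intermediates below are computed at full precision and shown rounded to 5 d.p.)
v1: (-4.5,-3) → rotate → (-3.79577,-3.85255) → ×s → (-4.85635,-4.92900) → (-4.86,-4.93)
v2: (-3.5,-3.5) → rotate → (-2.71498,-4.13871) → ×s → (-3.47357,-5.29511) → (-3.47,-5.30)
v3: (-0.5,-4) → rotate → (0.32401,-4.01809) → ×s → (0.41455,-5.14079) → (0.41,-5.14)
v4: (4,-2.5) → rotate → (4.42487,-1.63418) → ×s → (5.66123,-2.09079) → (5.66,-2.09)
v5: (1,-0.5) → rotate → (1.08079,-0.28616) → ×s → (1.38278,-0.36611) → (1.38,-0.37)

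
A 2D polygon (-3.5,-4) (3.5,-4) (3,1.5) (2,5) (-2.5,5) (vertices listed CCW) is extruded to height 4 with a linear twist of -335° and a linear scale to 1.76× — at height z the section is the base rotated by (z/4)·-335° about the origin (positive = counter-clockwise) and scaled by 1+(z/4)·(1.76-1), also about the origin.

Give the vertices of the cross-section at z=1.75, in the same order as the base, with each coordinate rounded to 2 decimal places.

t = z/height = 1.75/4 = 0.4375
s = 1 + (scale-1)·z/height = 1 + (1.76-1)·1.75/4 = 1.332500
θ = twist·z/height = -335°·1.75/4 = -146.5625° = -2.557998 rad
cos θ = -0.834487, sin θ = -0.551027 (intermediates below are computed at full precision and shown rounded to 5 d.p.)
v1: (-3.5,-4) → rotate → (0.71660,5.26654) → ×s → (0.95487,7.01767) → (0.95,7.02)
v2: (3.5,-4) → rotate → (-5.12481,1.40935) → ×s → (-6.82881,1.87797) → (-6.83,1.88)
v3: (3,1.5) → rotate → (-1.67692,-2.90481) → ×s → (-2.23450,-3.87066) → (-2.23,-3.87)
v4: (2,5) → rotate → (1.08616,-5.27449) → ×s → (1.44731,-7.02826) → (1.45,-7.03)
v5: (-2.5,5) → rotate → (4.84135,-2.79487) → ×s → (6.45110,-3.72416) → (6.45,-3.72)

Cross-section at z=1.75: (0.95,7.02) (-6.83,1.88) (-2.23,-3.87) (1.45,-7.03) (6.45,-3.72)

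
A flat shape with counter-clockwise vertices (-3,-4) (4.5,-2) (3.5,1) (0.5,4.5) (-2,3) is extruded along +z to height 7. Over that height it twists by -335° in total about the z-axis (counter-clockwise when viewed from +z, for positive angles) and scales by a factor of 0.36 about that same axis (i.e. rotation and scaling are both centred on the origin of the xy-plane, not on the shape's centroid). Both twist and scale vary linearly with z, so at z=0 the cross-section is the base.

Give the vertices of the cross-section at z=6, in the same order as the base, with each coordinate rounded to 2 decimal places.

t = z/height = 6/7 = 0.857143
s = 1 + (scale-1)·z/height = 1 + (0.36-1)·6/7 = 0.451429
θ = twist·z/height = -335°·6/7 = -287.1429° = -5.011588 rad
cos θ = 0.294755, sin θ = 0.955573 (intermediates below are computed at full precision and shown rounded to 5 d.p.)
v1: (-3,-4) → rotate → (2.93803,-4.04574) → ×s → (1.32631,-1.82636) → (1.33,-1.83)
v2: (4.5,-2) → rotate → (3.23754,3.71057) → ×s → (1.46152,1.67506) → (1.46,1.68)
v3: (3.5,1) → rotate → (0.07607,3.63926) → ×s → (0.03434,1.64287) → (0.03,1.64)
v4: (0.5,4.5) → rotate → (-4.15270,1.80418) → ×s → (-1.87465,0.81446) → (-1.87,0.81)
v5: (-2,3) → rotate → (-3.45623,-1.02688) → ×s → (-1.56024,-0.46356) → (-1.56,-0.46)

Cross-section at z=6: (1.33,-1.83) (1.46,1.68) (0.03,1.64) (-1.87,0.81) (-1.56,-0.46)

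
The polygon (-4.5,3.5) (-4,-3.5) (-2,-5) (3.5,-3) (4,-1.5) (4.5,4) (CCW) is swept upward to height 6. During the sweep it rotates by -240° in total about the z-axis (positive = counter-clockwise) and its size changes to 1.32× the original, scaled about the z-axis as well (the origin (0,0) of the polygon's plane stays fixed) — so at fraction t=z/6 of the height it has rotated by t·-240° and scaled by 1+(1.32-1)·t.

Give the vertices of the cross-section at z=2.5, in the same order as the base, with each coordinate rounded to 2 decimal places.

t = z/height = 2.5/6 = 0.416667
s = 1 + (scale-1)·z/height = 1 + (1.32-1)·2.5/6 = 1.133333
θ = twist·z/height = -240°·2.5/6 = -100.0000° = -1.745329 rad
cos θ = -0.173648, sin θ = -0.984808 (intermediates below are computed at full precision and shown rounded to 5 d.p.)
v1: (-4.5,3.5) → rotate → (4.22824,3.82387) → ×s → (4.79201,4.33372) → (4.79,4.33)
v2: (-4,-3.5) → rotate → (-2.75223,4.54700) → ×s → (-3.11920,5.15327) → (-3.12,5.15)
v3: (-2,-5) → rotate → (-4.57674,2.83786) → ×s → (-5.18697,3.21624) → (-5.19,3.22)
v4: (3.5,-3) → rotate → (-3.56219,-2.92588) → ×s → (-4.03715,-3.31600) → (-4.04,-3.32)
v5: (4,-1.5) → rotate → (-2.17180,-3.67876) → ×s → (-2.46138,-4.16926) → (-2.46,-4.17)
v6: (4.5,4) → rotate → (3.15781,-5.12623) → ×s → (3.57886,-5.80972) → (3.58,-5.81)

Cross-section at z=2.5: (4.79,4.33) (-3.12,5.15) (-5.19,3.22) (-4.04,-3.32) (-2.46,-4.17) (3.58,-5.81)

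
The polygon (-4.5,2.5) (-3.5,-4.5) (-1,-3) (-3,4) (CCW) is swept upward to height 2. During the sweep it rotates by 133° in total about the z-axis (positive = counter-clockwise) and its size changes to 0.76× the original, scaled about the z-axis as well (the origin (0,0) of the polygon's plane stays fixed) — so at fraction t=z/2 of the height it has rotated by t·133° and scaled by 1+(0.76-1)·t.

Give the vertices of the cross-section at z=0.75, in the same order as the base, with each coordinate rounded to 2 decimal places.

t = z/height = 0.75/2 = 0.375
s = 1 + (scale-1)·z/height = 1 + (0.76-1)·0.75/2 = 0.910000
θ = twist·z/height = 133°·0.75/2 = 49.8750° = 0.870483 rad
cos θ = 0.644457, sin θ = 0.764640 (intermediates below are computed at full precision and shown rounded to 5 d.p.)
v1: (-4.5,2.5) → rotate → (-4.81166,-1.82974) → ×s → (-4.37861,-1.66506) → (-4.38,-1.67)
v2: (-3.5,-4.5) → rotate → (1.18528,-5.57630) → ×s → (1.07861,-5.07443) → (1.08,-5.07)
v3: (-1,-3) → rotate → (1.64946,-2.69801) → ×s → (1.50101,-2.45519) → (1.50,-2.46)
v4: (-3,4) → rotate → (-4.99193,0.28391) → ×s → (-4.54266,0.25836) → (-4.54,0.26)

Cross-section at z=0.75: (-4.38,-1.67) (1.08,-5.07) (1.50,-2.46) (-4.54,0.26)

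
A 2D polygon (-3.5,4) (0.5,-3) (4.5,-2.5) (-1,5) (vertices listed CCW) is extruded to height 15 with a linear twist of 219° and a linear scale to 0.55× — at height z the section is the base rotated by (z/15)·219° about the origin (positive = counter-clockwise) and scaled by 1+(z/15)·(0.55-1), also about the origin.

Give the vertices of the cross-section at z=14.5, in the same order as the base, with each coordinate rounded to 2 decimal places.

Cross-section at z=14.5: (2.87,-0.88) (-1.13,1.29) (-2.91,-0.13) (1.97,-2.11)

t = z/height = 14.5/15 = 0.966667
s = 1 + (scale-1)·z/height = 1 + (0.55-1)·14.5/15 = 0.565000
θ = twist·z/height = 219°·14.5/15 = 211.7000° = 3.694862 rad
cos θ = -0.850811, sin θ = -0.525472 (intermediates below are computed at full precision and shown rounded to 5 d.p.)
v1: (-3.5,4) → rotate → (5.07973,-1.56409) → ×s → (2.87004,-0.88371) → (2.87,-0.88)
v2: (0.5,-3) → rotate → (-2.00182,2.28970) → ×s → (-1.13103,1.29368) → (-1.13,1.29)
v3: (4.5,-2.5) → rotate → (-5.14233,-0.23759) → ×s → (-2.90542,-0.13424) → (-2.91,-0.13)
v4: (-1,5) → rotate → (3.47817,-3.72858) → ×s → (1.96517,-2.10665) → (1.97,-2.11)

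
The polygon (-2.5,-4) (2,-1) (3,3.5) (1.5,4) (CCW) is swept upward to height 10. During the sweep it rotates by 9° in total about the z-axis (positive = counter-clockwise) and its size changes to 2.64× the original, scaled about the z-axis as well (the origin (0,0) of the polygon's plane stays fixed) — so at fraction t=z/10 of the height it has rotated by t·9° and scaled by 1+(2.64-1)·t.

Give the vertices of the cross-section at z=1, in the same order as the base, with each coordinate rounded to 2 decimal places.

Cross-section at z=1: (-2.84,-4.70) (2.35,-1.13) (3.43,4.13) (1.67,4.68)

t = z/height = 1/10 = 0.1
s = 1 + (scale-1)·z/height = 1 + (2.64-1)·1/10 = 1.164000
θ = twist·z/height = 9°·1/10 = 0.9000° = 0.015708 rad
cos θ = 0.999877, sin θ = 0.015707 (intermediates below are computed at full precision and shown rounded to 5 d.p.)
v1: (-2.5,-4) → rotate → (-2.43686,-4.03877) → ×s → (-2.83651,-4.70113) → (-2.84,-4.70)
v2: (2,-1) → rotate → (2.01546,-0.96846) → ×s → (2.34600,-1.12729) → (2.35,-1.13)
v3: (3,3.5) → rotate → (2.94465,3.54669) → ×s → (3.42758,4.12835) → (3.43,4.13)
v4: (1.5,4) → rotate → (1.43699,4.02307) → ×s → (1.67265,4.68285) → (1.67,4.68)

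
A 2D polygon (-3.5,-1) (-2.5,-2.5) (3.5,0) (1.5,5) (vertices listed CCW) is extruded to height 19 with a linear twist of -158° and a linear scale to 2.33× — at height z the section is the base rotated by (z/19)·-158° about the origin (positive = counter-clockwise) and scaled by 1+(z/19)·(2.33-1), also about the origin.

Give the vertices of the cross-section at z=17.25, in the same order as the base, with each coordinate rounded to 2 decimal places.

Cross-section at z=17.25: (4.89,6.37) (1.15,7.72) (-6.21,-4.60) (3.91,-10.84)

t = z/height = 17.25/19 = 0.907895
s = 1 + (scale-1)·z/height = 1 + (2.33-1)·17.25/19 = 2.207500
θ = twist·z/height = -158°·17.25/19 = -143.4474° = -2.503629 rad
cos θ = -0.803310, sin θ = -0.595561 (intermediates below are computed at full precision and shown rounded to 5 d.p.)
v1: (-3.5,-1) → rotate → (2.21602,2.88777) → ×s → (4.89187,6.37476) → (4.89,6.37)
v2: (-2.5,-2.5) → rotate → (0.51937,3.49718) → ×s → (1.14652,7.72002) → (1.15,7.72)
v3: (3.5,0) → rotate → (-2.81159,-2.08446) → ×s → (-6.20657,-4.60145) → (-6.21,-4.60)
v4: (1.5,5) → rotate → (1.77284,-4.90989) → ×s → (3.91354,-10.83859) → (3.91,-10.84)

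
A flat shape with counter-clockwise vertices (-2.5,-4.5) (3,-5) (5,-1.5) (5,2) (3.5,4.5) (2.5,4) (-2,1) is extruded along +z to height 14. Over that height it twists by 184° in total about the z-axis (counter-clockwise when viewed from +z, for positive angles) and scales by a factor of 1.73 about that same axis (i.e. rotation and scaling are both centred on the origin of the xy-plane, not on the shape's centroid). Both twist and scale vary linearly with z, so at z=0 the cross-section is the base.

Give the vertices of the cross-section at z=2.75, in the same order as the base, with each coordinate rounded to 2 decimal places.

t = z/height = 2.75/14 = 0.196429
s = 1 + (scale-1)·z/height = 1 + (1.73-1)·2.75/14 = 1.143393
θ = twist·z/height = 184°·2.75/14 = 36.1429° = 0.630812 rad
cos θ = 0.807549, sin θ = 0.589801 (intermediates below are computed at full precision and shown rounded to 5 d.p.)
v1: (-2.5,-4.5) → rotate → (0.63523,-5.10847) → ×s → (0.72632,-5.84099) → (0.73,-5.84)
v2: (3,-5) → rotate → (5.37165,-2.26834) → ×s → (6.14191,-2.59361) → (6.14,-2.59)
v3: (5,-1.5) → rotate → (4.92245,1.73768) → ×s → (5.62829,1.98685) → (5.63,1.99)
v4: (5,2) → rotate → (2.85814,4.56410) → ×s → (3.26798,5.21856) → (3.27,5.22)
v5: (3.5,4.5) → rotate → (0.17232,5.69827) → ×s → (0.19703,6.51536) → (0.20,6.52)
v6: (2.5,4) → rotate → (-0.34033,4.70470) → ×s → (-0.38913,5.37932) → (-0.39,5.38)
v7: (-2,1) → rotate → (-2.20490,-0.37205) → ×s → (-2.52107,-0.42540) → (-2.52,-0.43)

Cross-section at z=2.75: (0.73,-5.84) (6.14,-2.59) (5.63,1.99) (3.27,5.22) (0.20,6.52) (-0.39,5.38) (-2.52,-0.43)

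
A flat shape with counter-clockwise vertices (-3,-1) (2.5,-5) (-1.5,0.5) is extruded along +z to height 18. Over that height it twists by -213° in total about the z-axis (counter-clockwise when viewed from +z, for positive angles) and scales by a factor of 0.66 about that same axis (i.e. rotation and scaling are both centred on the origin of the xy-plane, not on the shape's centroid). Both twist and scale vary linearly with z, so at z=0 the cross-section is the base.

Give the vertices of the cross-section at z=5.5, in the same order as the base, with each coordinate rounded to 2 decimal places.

Cross-section at z=5.5: (-1.95,2.06) (-3.12,-3.92) (-0.16,1.41)

t = z/height = 5.5/18 = 0.305556
s = 1 + (scale-1)·z/height = 1 + (0.66-1)·5.5/18 = 0.896111
θ = twist·z/height = -213°·5.5/18 = -65.0833° = -1.135918 rad
cos θ = 0.421300, sin θ = -0.906922 (intermediates below are computed at full precision and shown rounded to 5 d.p.)
v1: (-3,-1) → rotate → (-2.17082,2.29946) → ×s → (-1.94530,2.06058) → (-1.95,2.06)
v2: (2.5,-5) → rotate → (-3.48136,-4.37380) → ×s → (-3.11968,-3.91941) → (-3.12,-3.92)
v3: (-1.5,0.5) → rotate → (-0.17849,1.57103) → ×s → (-0.15995,1.40782) → (-0.16,1.41)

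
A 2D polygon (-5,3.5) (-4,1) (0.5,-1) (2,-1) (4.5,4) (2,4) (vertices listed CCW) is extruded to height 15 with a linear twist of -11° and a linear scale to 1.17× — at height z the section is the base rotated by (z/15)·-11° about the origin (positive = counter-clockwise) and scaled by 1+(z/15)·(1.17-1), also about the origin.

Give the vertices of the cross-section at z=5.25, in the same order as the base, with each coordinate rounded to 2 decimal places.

t = z/height = 5.25/15 = 0.35
s = 1 + (scale-1)·z/height = 1 + (1.17-1)·5.25/15 = 1.059500
θ = twist·z/height = -11°·5.25/15 = -3.8500° = -0.067195 rad
cos θ = 0.997743, sin θ = -0.067145 (intermediates below are computed at full precision and shown rounded to 5 d.p.)
v1: (-5,3.5) → rotate → (-4.75371,3.82782) → ×s → (-5.03656,4.05558) → (-5.04,4.06)
v2: (-4,1) → rotate → (-3.92383,1.26632) → ×s → (-4.15730,1.34167) → (-4.16,1.34)
v3: (0.5,-1) → rotate → (0.43173,-1.03132) → ×s → (0.45741,-1.09268) → (0.46,-1.09)
v4: (2,-1) → rotate → (1.92834,-1.13203) → ×s → (2.04308,-1.19939) → (2.04,-1.20)
v5: (4.5,4) → rotate → (4.75842,3.68882) → ×s → (5.04155,3.90831) → (5.04,3.91)
v6: (2,4) → rotate → (2.26406,3.85668) → ×s → (2.39878,4.08616) → (2.40,4.09)

Cross-section at z=5.25: (-5.04,4.06) (-4.16,1.34) (0.46,-1.09) (2.04,-1.20) (5.04,3.91) (2.40,4.09)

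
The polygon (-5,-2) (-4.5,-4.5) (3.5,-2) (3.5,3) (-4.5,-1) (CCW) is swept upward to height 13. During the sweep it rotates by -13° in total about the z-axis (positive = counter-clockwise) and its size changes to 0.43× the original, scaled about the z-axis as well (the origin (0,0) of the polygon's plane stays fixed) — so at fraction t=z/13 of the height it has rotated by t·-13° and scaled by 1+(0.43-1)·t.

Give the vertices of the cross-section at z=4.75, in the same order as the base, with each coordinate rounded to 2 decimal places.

t = z/height = 4.75/13 = 0.365385
s = 1 + (scale-1)·z/height = 1 + (0.43-1)·4.75/13 = 0.791731
θ = twist·z/height = -13°·4.75/13 = -4.7500° = -0.082903 rad
cos θ = 0.996566, sin θ = -0.082808 (intermediates below are computed at full precision and shown rounded to 5 d.p.)
v1: (-5,-2) → rotate → (-5.14844,-1.57909) → ×s → (-4.07618,-1.25021) → (-4.08,-1.25)
v2: (-4.5,-4.5) → rotate → (-4.85718,-4.11191) → ×s → (-3.84558,-3.25552) → (-3.85,-3.26)
v3: (3.5,-2) → rotate → (3.32236,-2.28296) → ×s → (2.63042,-1.80749) → (2.63,-1.81)
v4: (3.5,3) → rotate → (3.73640,2.69987) → ×s → (2.95823,2.13757) → (2.96,2.14)
v5: (-4.5,-1) → rotate → (-4.56735,-0.62393) → ×s → (-3.61611,-0.49398) → (-3.62,-0.49)

Cross-section at z=4.75: (-4.08,-1.25) (-3.85,-3.26) (2.63,-1.81) (2.96,2.14) (-3.62,-0.49)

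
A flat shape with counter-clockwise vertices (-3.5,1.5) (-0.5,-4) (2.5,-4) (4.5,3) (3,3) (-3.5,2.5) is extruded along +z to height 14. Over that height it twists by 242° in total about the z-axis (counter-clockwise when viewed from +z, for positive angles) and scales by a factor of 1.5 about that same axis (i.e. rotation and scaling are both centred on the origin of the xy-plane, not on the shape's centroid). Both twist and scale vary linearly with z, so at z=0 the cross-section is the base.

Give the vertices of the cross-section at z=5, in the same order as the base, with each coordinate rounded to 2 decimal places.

t = z/height = 5/14 = 0.357143
s = 1 + (scale-1)·z/height = 1 + (1.5-1)·5/14 = 1.178571
θ = twist·z/height = 242°·5/14 = 86.4286° = 1.508463 rad
cos θ = 0.062293, sin θ = 0.998058 (intermediates below are computed at full precision and shown rounded to 5 d.p.)
v1: (-3.5,1.5) → rotate → (-1.71511,-3.39976) → ×s → (-2.02138,-4.00686) → (-2.02,-4.01)
v2: (-0.5,-4) → rotate → (3.96109,-0.74820) → ×s → (4.66842,-0.88181) → (4.67,-0.88)
v3: (2.5,-4) → rotate → (4.14796,2.24597) → ×s → (4.88867,2.64704) → (4.89,2.65)
v4: (4.5,3) → rotate → (-2.71386,4.67814) → ×s → (-3.19847,5.51352) → (-3.20,5.51)
v5: (3,3) → rotate → (-2.80730,3.18105) → ×s → (-3.30860,3.74910) → (-3.31,3.75)
v6: (-3.5,2.5) → rotate → (-2.71317,-3.33747) → ×s → (-3.19766,-3.93345) → (-3.20,-3.93)

Cross-section at z=5: (-2.02,-4.01) (4.67,-0.88) (4.89,2.65) (-3.20,5.51) (-3.31,3.75) (-3.20,-3.93)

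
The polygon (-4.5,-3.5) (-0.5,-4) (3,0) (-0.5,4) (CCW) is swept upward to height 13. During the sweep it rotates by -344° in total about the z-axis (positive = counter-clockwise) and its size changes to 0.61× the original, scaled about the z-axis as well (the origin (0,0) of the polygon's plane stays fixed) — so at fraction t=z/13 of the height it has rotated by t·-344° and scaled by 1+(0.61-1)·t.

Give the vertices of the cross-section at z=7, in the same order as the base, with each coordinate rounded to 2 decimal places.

t = z/height = 7/13 = 0.538462
s = 1 + (scale-1)·z/height = 1 + (0.61-1)·7/13 = 0.790000
θ = twist·z/height = -344°·7/13 = -185.2308° = -3.232887 rad
cos θ = -0.995836, sin θ = 0.091167 (intermediates below are computed at full precision and shown rounded to 5 d.p.)
v1: (-4.5,-3.5) → rotate → (4.80035,3.07517) → ×s → (3.79227,2.42939) → (3.79,2.43)
v2: (-0.5,-4) → rotate → (0.86259,3.93776) → ×s → (0.68144,3.11083) → (0.68,3.11)
v3: (3,0) → rotate → (-2.98751,0.27350) → ×s → (-2.36013,0.21607) → (-2.36,0.22)
v4: (-0.5,4) → rotate → (0.13325,-4.02893) → ×s → (0.10527,-3.18285) → (0.11,-3.18)

Cross-section at z=7: (3.79,2.43) (0.68,3.11) (-2.36,0.22) (0.11,-3.18)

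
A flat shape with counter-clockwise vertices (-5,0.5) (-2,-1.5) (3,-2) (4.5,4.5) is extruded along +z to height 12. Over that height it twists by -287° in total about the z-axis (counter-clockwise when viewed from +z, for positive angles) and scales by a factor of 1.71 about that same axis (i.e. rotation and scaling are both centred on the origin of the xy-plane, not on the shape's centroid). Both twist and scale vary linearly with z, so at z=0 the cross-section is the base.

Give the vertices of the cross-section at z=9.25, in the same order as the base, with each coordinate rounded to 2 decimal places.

Cross-section at z=9.25: (5.31,-5.68) (3.86,-0.29) (-1.45,5.39) (-9.83,-0.65)

t = z/height = 9.25/12 = 0.770833
s = 1 + (scale-1)·z/height = 1 + (1.71-1)·9.25/12 = 1.547292
θ = twist·z/height = -287°·9.25/12 = -221.2292° = -3.861177 rad
cos θ = -0.752080, sin θ = 0.659072 (intermediates below are computed at full precision and shown rounded to 5 d.p.)
v1: (-5,0.5) → rotate → (3.43086,-3.67140) → ×s → (5.30854,-5.68073) → (5.31,-5.68)
v2: (-2,-1.5) → rotate → (2.49277,-0.19003) → ×s → (3.85704,-0.29402) → (3.86,-0.29)
v3: (3,-2) → rotate → (-0.93809,3.48138) → ×s → (-1.45150,5.38670) → (-1.45,5.39)
v4: (4.5,4.5) → rotate → (-6.35018,-0.41853) → ×s → (-9.82559,-0.64759) → (-9.83,-0.65)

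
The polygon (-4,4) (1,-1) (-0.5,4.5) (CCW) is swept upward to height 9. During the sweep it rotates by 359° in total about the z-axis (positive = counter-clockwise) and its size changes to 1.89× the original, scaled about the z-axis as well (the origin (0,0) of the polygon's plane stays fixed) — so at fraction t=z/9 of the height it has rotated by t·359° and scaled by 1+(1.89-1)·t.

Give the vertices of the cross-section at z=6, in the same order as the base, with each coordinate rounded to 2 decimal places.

Cross-section at z=6: (8.73,2.23) (-2.18,-0.56) (6.57,-2.97)

t = z/height = 6/9 = 0.666667
s = 1 + (scale-1)·z/height = 1 + (1.89-1)·6/9 = 1.593333
θ = twist·z/height = 359°·6/9 = 239.3333° = 4.177155 rad
cos θ = -0.510043, sin θ = -0.860149 (intermediates below are computed at full precision and shown rounded to 5 d.p.)
v1: (-4,4) → rotate → (5.48077,1.40043) → ×s → (8.73269,2.23135) → (8.73,2.23)
v2: (1,-1) → rotate → (-1.37019,-0.35011) → ×s → (-2.18317,-0.55784) → (-2.18,-0.56)
v3: (-0.5,4.5) → rotate → (4.12569,-1.86512) → ×s → (6.57360,-2.97175) → (6.57,-2.97)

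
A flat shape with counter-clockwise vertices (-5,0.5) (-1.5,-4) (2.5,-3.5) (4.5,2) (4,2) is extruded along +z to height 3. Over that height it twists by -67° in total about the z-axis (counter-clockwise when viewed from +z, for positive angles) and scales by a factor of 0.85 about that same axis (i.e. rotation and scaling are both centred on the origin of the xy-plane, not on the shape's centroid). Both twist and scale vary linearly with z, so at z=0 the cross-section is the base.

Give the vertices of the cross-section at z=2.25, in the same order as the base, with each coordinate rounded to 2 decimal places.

Cross-section at z=2.25: (-2.50,3.70) (-3.58,-1.25) (-0.97,-3.69) (3.92,-1.94) (3.63,-1.59)

t = z/height = 2.25/3 = 0.75
s = 1 + (scale-1)·z/height = 1 + (0.85-1)·2.25/3 = 0.887500
θ = twist·z/height = -67°·2.25/3 = -50.2500° = -0.877028 rad
cos θ = 0.639439, sin θ = -0.768842 (intermediates below are computed at full precision and shown rounded to 5 d.p.)
v1: (-5,0.5) → rotate → (-2.81277,4.16393) → ×s → (-2.49634,3.69549) → (-2.50,3.70)
v2: (-1.5,-4) → rotate → (-4.03453,-1.40449) → ×s → (-3.58064,-1.24649) → (-3.58,-1.25)
v3: (2.5,-3.5) → rotate → (-1.09235,-4.16014) → ×s → (-0.96946,-3.69213) → (-0.97,-3.69)
v4: (4.5,2) → rotate → (4.41516,-2.18091) → ×s → (3.91845,-1.93556) → (3.92,-1.94)
v5: (4,2) → rotate → (4.09544,-1.79649) → ×s → (3.63470,-1.59438) → (3.63,-1.59)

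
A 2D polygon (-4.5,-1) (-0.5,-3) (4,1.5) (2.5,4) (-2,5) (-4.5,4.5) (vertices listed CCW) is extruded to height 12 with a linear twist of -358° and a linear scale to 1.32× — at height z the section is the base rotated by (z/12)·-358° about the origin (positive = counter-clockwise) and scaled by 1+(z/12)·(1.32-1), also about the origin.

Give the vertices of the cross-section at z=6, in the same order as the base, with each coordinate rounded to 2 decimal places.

t = z/height = 6/12 = 0.5
s = 1 + (scale-1)·z/height = 1 + (1.32-1)·6/12 = 1.160000
θ = twist·z/height = -358°·6/12 = -179.0000° = -3.124139 rad
cos θ = -0.999848, sin θ = -0.017452 (intermediates below are computed at full precision and shown rounded to 5 d.p.)
v1: (-4.5,-1) → rotate → (4.48186,1.07838) → ×s → (5.19896,1.25092) → (5.20,1.25)
v2: (-0.5,-3) → rotate → (0.44757,3.00827) → ×s → (0.51918,3.48959) → (0.52,3.49)
v3: (4,1.5) → rotate → (-3.97321,-1.56958) → ×s → (-4.60893,-1.82071) → (-4.61,-1.82)
v4: (2.5,4) → rotate → (-2.42981,-4.04302) → ×s → (-2.81858,-4.68991) → (-2.82,-4.69)
v5: (-2,5) → rotate → (2.08696,-4.96433) → ×s → (2.42087,-5.75863) → (2.42,-5.76)
v6: (-4.5,4.5) → rotate → (4.57785,-4.42078) → ×s → (5.31031,-5.12810) → (5.31,-5.13)

Cross-section at z=6: (5.20,1.25) (0.52,3.49) (-4.61,-1.82) (-2.82,-4.69) (2.42,-5.76) (5.31,-5.13)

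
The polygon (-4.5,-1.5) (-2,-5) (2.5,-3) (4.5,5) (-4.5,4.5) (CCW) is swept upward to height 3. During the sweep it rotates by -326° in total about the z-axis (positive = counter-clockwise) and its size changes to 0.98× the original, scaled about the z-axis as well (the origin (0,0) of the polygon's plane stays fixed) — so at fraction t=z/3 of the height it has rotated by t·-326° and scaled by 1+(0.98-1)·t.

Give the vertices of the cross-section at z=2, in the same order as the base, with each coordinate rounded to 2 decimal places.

Cross-section at z=2: (4.43,-1.52) (4.56,2.73) (-0.17,3.85) (-6.52,-1.23) (0.84,-6.22)

t = z/height = 2/3 = 0.666667
s = 1 + (scale-1)·z/height = 1 + (0.98-1)·2/3 = 0.986667
θ = twist·z/height = -326°·2/3 = -217.3333° = -3.793182 rad
cos θ = -0.795121, sin θ = 0.606451 (intermediates below are computed at full precision and shown rounded to 5 d.p.)
v1: (-4.5,-1.5) → rotate → (4.48772,-1.53635) → ×s → (4.42788,-1.51586) → (4.43,-1.52)
v2: (-2,-5) → rotate → (4.62250,2.76270) → ×s → (4.56086,2.72587) → (4.56,2.73)
v3: (2.5,-3) → rotate → (-0.16845,3.90149) → ×s → (-0.16620,3.84947) → (-0.17,3.85)
v4: (4.5,5) → rotate → (-6.61030,-1.24657) → ×s → (-6.52216,-1.22995) → (-6.52,-1.23)
v5: (-4.5,4.5) → rotate → (0.84901,-6.30707) → ×s → (0.83769,-6.22298) → (0.84,-6.22)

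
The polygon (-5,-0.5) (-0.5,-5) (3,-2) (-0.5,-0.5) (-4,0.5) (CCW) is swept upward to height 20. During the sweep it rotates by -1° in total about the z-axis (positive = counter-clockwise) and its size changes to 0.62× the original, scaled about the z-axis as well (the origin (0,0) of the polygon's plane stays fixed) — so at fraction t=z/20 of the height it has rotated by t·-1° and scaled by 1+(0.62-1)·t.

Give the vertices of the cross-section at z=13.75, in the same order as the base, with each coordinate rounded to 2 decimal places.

t = z/height = 13.75/20 = 0.6875
s = 1 + (scale-1)·z/height = 1 + (0.62-1)·13.75/20 = 0.738750
θ = twist·z/height = -1°·13.75/20 = -0.6875° = -0.011999 rad
cos θ = 0.999928, sin θ = -0.011999 (intermediates below are computed at full precision and shown rounded to 5 d.p.)
v1: (-5,-0.5) → rotate → (-5.00564,-0.43997) → ×s → (-3.69792,-0.32503) → (-3.70,-0.33)
v2: (-0.5,-5) → rotate → (-0.55996,-4.99364) → ×s → (-0.41367,-3.68905) → (-0.41,-3.69)
v3: (3,-2) → rotate → (2.97579,-2.03585) → ×s → (2.19836,-1.50399) → (2.20,-1.50)
v4: (-0.5,-0.5) → rotate → (-0.50596,-0.49396) → ×s → (-0.37378,-0.36492) → (-0.37,-0.36)
v5: (-4,0.5) → rotate → (-3.99371,0.54796) → ×s → (-2.95036,0.40481) → (-2.95,0.40)

Cross-section at z=13.75: (-3.70,-0.33) (-0.41,-3.69) (2.20,-1.50) (-0.37,-0.36) (-2.95,0.40)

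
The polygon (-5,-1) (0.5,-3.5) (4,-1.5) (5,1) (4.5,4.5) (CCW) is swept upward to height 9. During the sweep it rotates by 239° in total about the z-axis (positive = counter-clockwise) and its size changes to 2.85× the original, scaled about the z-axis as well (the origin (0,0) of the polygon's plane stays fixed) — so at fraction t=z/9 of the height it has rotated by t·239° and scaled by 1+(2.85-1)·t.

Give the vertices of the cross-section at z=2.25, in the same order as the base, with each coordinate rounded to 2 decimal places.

Cross-section at z=2.25: (-2.42,-7.05) (4.79,-1.95) (4.84,3.95) (2.42,7.05) (-2.37,9.00)

t = z/height = 2.25/9 = 0.25
s = 1 + (scale-1)·z/height = 1 + (2.85-1)·2.25/9 = 1.462500
θ = twist·z/height = 239°·2.25/9 = 59.7500° = 1.042834 rad
cos θ = 0.503774, sin θ = 0.863836 (intermediates below are computed at full precision and shown rounded to 5 d.p.)
v1: (-5,-1) → rotate → (-1.65503,-4.82295) → ×s → (-2.42049,-7.05357) → (-2.42,-7.05)
v2: (0.5,-3.5) → rotate → (3.27531,-1.33129) → ×s → (4.79014,-1.94701) → (4.79,-1.95)
v3: (4,-1.5) → rotate → (3.31085,2.69968) → ×s → (4.84212,3.94828) → (4.84,3.95)
v4: (5,1) → rotate → (1.65503,4.82295) → ×s → (2.42049,7.05357) → (2.42,7.05)
v5: (4.5,4.5) → rotate → (-1.62028,6.15424) → ×s → (-2.36965,9.00058) → (-2.37,9.00)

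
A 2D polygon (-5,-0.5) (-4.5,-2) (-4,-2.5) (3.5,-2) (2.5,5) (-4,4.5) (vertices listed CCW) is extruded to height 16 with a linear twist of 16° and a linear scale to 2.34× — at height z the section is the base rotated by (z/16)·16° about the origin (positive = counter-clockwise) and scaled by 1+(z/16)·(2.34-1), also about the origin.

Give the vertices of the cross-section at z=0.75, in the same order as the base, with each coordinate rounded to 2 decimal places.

t = z/height = 0.75/16 = 0.046875
s = 1 + (scale-1)·z/height = 1 + (2.34-1)·0.75/16 = 1.062813
θ = twist·z/height = 16°·0.75/16 = 0.7500° = 0.013090 rad
cos θ = 0.999914, sin θ = 0.013090 (intermediates below are computed at full precision and shown rounded to 5 d.p.)
v1: (-5,-0.5) → rotate → (-4.99303,-0.56541) → ×s → (-5.30665,-0.60092) → (-5.31,-0.60)
v2: (-4.5,-2) → rotate → (-4.47344,-2.05873) → ×s → (-4.75442,-2.18805) → (-4.75,-2.19)
v3: (-4,-2.5) → rotate → (-3.96693,-2.55214) → ×s → (-4.21611,-2.71245) → (-4.22,-2.71)
v4: (3.5,-2) → rotate → (3.52588,-1.95402) → ×s → (3.74735,-2.07675) → (3.75,-2.08)
v5: (2.5,5) → rotate → (2.43434,5.03230) → ×s → (2.58724,5.34839) → (2.59,5.35)
v6: (-4,4.5) → rotate → (-4.05856,4.44726) → ×s → (-4.31349,4.72660) → (-4.31,4.73)

Cross-section at z=0.75: (-5.31,-0.60) (-4.75,-2.19) (-4.22,-2.71) (3.75,-2.08) (2.59,5.35) (-4.31,4.73)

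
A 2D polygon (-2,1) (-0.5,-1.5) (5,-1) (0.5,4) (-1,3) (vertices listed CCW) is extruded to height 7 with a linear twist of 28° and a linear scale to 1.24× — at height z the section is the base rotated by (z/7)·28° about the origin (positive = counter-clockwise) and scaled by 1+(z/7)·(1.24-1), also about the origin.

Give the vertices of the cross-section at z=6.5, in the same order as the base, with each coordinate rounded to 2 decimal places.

Cross-section at z=6.5: (-2.73,0.03) (0.25,-1.92) (6.03,1.58) (-1.59,4.66) (-2.71,2.76)

t = z/height = 6.5/7 = 0.928571
s = 1 + (scale-1)·z/height = 1 + (1.24-1)·6.5/7 = 1.222857
θ = twist·z/height = 28°·6.5/7 = 26.0000° = 0.453786 rad
cos θ = 0.898794, sin θ = 0.438371 (intermediates below are computed at full precision and shown rounded to 5 d.p.)
v1: (-2,1) → rotate → (-2.23596,0.02205) → ×s → (-2.73426,0.02697) → (-2.73,0.03)
v2: (-0.5,-1.5) → rotate → (0.20816,-1.56738) → ×s → (0.25455,-1.91668) → (0.25,-1.92)
v3: (5,-1) → rotate → (4.93234,1.29306) → ×s → (6.03155,1.58123) → (6.03,1.58)
v4: (0.5,4) → rotate → (-1.30409,3.81436) → ×s → (-1.59471,4.66442) → (-1.59,4.66)
v5: (-1,3) → rotate → (-2.21391,2.25801) → ×s → (-2.70729,2.76122) → (-2.71,2.76)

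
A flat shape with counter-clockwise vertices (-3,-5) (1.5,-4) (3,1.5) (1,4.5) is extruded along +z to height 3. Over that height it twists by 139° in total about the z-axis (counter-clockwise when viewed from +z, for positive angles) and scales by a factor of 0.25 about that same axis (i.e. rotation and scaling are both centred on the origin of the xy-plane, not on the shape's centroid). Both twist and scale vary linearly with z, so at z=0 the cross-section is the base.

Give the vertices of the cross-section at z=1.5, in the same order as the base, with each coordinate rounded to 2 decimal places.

t = z/height = 1.5/3 = 0.5
s = 1 + (scale-1)·z/height = 1 + (0.25-1)·1.5/3 = 0.625000
θ = twist·z/height = 139°·1.5/3 = 69.5000° = 1.213004 rad
cos θ = 0.350207, sin θ = 0.936672 (intermediates below are computed at full precision and shown rounded to 5 d.p.)
v1: (-3,-5) → rotate → (3.63274,-4.56105) → ×s → (2.27046,-2.85066) → (2.27,-2.85)
v2: (1.5,-4) → rotate → (4.27200,0.00418) → ×s → (2.67000,0.00261) → (2.67,0.00)
v3: (3,1.5) → rotate → (-0.35439,3.33533) → ×s → (-0.22149,2.08458) → (-0.22,2.08)
v4: (1,4.5) → rotate → (-3.86482,2.51261) → ×s → (-2.41551,1.57038) → (-2.42,1.57)

Cross-section at z=1.5: (2.27,-2.85) (2.67,0.00) (-0.22,2.08) (-2.42,1.57)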